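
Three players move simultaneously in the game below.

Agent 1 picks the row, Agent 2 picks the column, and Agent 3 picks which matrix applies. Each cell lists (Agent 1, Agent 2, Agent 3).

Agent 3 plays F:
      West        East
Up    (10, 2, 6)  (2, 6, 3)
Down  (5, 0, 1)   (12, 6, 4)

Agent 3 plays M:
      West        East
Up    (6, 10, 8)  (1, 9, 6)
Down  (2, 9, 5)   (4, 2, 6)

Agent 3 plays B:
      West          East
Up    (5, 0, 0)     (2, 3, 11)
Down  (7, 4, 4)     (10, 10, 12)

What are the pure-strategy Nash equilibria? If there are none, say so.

(Up, West, F): Agent 2 can switch to East (2 → 6). Not NE.
(Up, West, M): Agent 1 gets 6, best alternative 2; Agent 2 gets 10, best alternative 9; Agent 3 gets 8, best alternative 6. No profitable deviation — NE.
(Up, West, B): Agent 1 can switch to Down (5 → 7). Not NE.
(Up, East, F): Agent 1 can switch to Down (2 → 12). Not NE.
(Up, East, M): Agent 1 can switch to Down (1 → 4). Not NE.
(Up, East, B): Agent 1 can switch to Down (2 → 10). Not NE.
(Down, West, F): Agent 1 can switch to Up (5 → 10). Not NE.
(Down, West, M): Agent 1 can switch to Up (2 → 6). Not NE.
(Down, West, B): Agent 2 can switch to East (4 → 10). Not NE.
(Down, East, B): Agent 1 gets 10, best alternative 2; Agent 2 gets 10, best alternative 4; Agent 3 gets 12, best alternative 6. No profitable deviation — NE.
(The remaining 2 profiles each have a profitable deviation by the same check.)

(Up, West, M); (Down, East, B)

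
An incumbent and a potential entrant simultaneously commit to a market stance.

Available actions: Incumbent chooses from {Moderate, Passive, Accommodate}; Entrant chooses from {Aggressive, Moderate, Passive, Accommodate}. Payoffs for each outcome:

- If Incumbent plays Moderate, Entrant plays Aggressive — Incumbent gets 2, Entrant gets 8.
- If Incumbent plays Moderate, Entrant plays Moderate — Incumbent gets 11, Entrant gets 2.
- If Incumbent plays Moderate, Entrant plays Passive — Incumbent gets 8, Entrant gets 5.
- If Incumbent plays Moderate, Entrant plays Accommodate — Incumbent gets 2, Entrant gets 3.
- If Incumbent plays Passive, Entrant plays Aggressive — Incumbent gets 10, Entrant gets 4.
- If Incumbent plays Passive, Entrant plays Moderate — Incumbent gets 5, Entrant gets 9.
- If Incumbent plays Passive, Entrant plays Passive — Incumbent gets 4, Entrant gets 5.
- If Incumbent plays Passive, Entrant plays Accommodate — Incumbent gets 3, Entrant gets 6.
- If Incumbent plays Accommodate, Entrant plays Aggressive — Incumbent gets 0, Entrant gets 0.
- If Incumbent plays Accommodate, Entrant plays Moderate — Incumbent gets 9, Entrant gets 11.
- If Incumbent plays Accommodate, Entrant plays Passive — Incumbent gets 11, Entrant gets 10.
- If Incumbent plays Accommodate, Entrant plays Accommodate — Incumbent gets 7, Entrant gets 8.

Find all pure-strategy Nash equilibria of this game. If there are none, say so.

This game has no pure Nash equilibrium.

Incumbent against Aggressive: payoffs 2, 10, 0 → best response Passive.
Incumbent against Moderate: payoffs 11, 5, 9 → best response Moderate.
Incumbent against Passive: payoffs 8, 4, 11 → best response Accommodate.
Incumbent against Accommodate: payoffs 2, 3, 7 → best response Accommodate.
Entrant against Moderate: payoffs 8, 2, 5, 3 → best response Aggressive.
Entrant against Passive: payoffs 4, 9, 5, 6 → best response Moderate.
Entrant against Accommodate: payoffs 0, 11, 10, 8 → best response Moderate.
No profile is a mutual best response for all players.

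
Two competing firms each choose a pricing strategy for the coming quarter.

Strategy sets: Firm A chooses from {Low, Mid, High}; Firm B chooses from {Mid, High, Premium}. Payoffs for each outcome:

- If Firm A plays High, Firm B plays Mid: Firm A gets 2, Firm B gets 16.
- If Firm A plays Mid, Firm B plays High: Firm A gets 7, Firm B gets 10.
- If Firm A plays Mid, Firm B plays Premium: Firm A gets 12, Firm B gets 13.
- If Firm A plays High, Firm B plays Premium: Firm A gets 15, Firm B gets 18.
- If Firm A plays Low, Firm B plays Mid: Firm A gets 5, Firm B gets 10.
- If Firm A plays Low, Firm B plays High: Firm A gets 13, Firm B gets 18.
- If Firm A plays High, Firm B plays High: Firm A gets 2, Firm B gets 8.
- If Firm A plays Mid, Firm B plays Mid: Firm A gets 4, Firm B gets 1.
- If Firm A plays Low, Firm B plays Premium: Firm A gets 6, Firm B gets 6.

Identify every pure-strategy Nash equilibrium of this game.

(Low, High); (High, Premium)

Check each profile: it is a Nash equilibrium iff no player can strictly gain by switching unilaterally.
(Low, Mid): Firm B can switch to High (10 → 18). Not NE.
(Low, High): Firm A gets 13, best alternative 7; Firm B gets 18, best alternative 10. No profitable deviation — NE.
(Low, Premium): Firm A can switch to Mid (6 → 12). Not NE.
(Mid, Mid): Firm A can switch to Low (4 → 5). Not NE.
(Mid, High): Firm A can switch to Low (7 → 13). Not NE.
(Mid, Premium): Firm A can switch to High (12 → 15). Not NE.
(High, Mid): Firm A can switch to Low (2 → 5). Not NE.
(High, Premium): Firm A gets 15, best alternative 12; Firm B gets 18, best alternative 16. No profitable deviation — NE.
(The remaining 1 profile has a profitable deviation by the same check.)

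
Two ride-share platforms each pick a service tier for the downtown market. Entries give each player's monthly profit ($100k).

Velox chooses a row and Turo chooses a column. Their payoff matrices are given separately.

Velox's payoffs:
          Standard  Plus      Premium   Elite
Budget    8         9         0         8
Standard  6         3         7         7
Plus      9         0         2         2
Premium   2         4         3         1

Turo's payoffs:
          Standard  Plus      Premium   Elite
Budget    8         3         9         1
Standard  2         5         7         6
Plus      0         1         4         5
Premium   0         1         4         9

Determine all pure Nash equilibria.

Velox against Standard: payoffs 8, 6, 9, 2 → best response Plus.
Velox against Plus: payoffs 9, 3, 0, 4 → best response Budget.
Velox against Premium: payoffs 0, 7, 2, 3 → best response Standard.
Velox against Elite: payoffs 8, 7, 2, 1 → best response Budget.
Turo against Budget: payoffs 8, 3, 9, 1 → best response Premium.
Turo against Standard: payoffs 2, 5, 7, 6 → best response Premium.
Turo against Plus: payoffs 0, 1, 4, 5 → best response Elite.
Turo against Premium: payoffs 0, 1, 4, 9 → best response Elite.
Mutual best responses: (Standard, Premium).

Pure NE: (Standard, Premium)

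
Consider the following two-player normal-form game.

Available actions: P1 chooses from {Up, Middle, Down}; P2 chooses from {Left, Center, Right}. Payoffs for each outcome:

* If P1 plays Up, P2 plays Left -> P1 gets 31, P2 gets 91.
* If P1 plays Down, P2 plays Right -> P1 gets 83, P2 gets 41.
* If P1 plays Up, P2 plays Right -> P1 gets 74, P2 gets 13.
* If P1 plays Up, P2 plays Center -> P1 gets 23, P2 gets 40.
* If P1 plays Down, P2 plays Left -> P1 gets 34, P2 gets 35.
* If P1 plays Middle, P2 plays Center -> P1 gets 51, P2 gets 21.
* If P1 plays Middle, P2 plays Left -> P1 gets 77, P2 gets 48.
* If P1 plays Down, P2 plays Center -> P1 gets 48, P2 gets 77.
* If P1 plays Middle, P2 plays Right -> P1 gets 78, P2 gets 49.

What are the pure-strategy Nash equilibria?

none

P1 against Left: payoffs 31, 77, 34 → best response Middle.
P1 against Center: payoffs 23, 51, 48 → best response Middle.
P1 against Right: payoffs 74, 78, 83 → best response Down.
P2 against Up: payoffs 91, 40, 13 → best response Left.
P2 against Middle: payoffs 48, 21, 49 → best response Right.
P2 against Down: payoffs 35, 77, 41 → best response Center.
No profile is a mutual best response for all players.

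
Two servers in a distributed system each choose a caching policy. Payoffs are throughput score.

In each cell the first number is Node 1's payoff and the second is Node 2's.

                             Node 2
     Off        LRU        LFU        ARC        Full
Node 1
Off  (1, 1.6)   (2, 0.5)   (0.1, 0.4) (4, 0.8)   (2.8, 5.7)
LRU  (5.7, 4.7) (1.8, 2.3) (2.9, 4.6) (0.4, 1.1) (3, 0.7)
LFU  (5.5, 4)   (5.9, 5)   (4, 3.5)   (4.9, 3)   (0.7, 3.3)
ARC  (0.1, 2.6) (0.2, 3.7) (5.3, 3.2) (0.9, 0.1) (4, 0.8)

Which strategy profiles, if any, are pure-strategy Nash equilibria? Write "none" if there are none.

Node 1 against Off: payoffs 1, 5.7, 5.5, 0.1 → best response LRU.
Node 1 against LRU: payoffs 2, 1.8, 5.9, 0.2 → best response LFU.
Node 1 against LFU: payoffs 0.1, 2.9, 4, 5.3 → best response ARC.
Node 1 against ARC: payoffs 4, 0.4, 4.9, 0.9 → best response LFU.
Node 1 against Full: payoffs 2.8, 3, 0.7, 4 → best response ARC.
Node 2 against Off: payoffs 1.6, 0.5, 0.4, 0.8, 5.7 → best response Full.
Node 2 against LRU: payoffs 4.7, 2.3, 4.6, 1.1, 0.7 → best response Off.
Node 2 against LFU: payoffs 4, 5, 3.5, 3, 3.3 → best response LRU.
Node 2 against ARC: payoffs 2.6, 3.7, 3.2, 0.1, 0.8 → best response LRU.
Mutual best responses: (LRU, Off); (LFU, LRU).

The pure Nash equilibria are (LRU, Off); (LFU, LRU).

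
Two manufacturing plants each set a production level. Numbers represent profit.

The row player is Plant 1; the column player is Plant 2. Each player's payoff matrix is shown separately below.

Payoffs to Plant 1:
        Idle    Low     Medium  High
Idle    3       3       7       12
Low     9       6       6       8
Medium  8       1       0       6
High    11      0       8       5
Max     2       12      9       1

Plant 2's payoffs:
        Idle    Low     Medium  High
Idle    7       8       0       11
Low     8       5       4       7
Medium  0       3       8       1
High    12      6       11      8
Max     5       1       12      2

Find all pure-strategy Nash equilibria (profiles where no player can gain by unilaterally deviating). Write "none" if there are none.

Plant 1 against Idle: payoffs 3, 9, 8, 11, 2 → best response High.
Plant 1 against Low: payoffs 3, 6, 1, 0, 12 → best response Max.
Plant 1 against Medium: payoffs 7, 6, 0, 8, 9 → best response Max.
Plant 1 against High: payoffs 12, 8, 6, 5, 1 → best response Idle.
Plant 2 against Idle: payoffs 7, 8, 0, 11 → best response High.
Plant 2 against Low: payoffs 8, 5, 4, 7 → best response Idle.
Plant 2 against Medium: payoffs 0, 3, 8, 1 → best response Medium.
Plant 2 against High: payoffs 12, 6, 11, 8 → best response Idle.
Plant 2 against Max: payoffs 5, 1, 12, 2 → best response Medium.
Mutual best responses: (Idle, High); (High, Idle); (Max, Medium).

(Idle, High) and (High, Idle) and (Max, Medium)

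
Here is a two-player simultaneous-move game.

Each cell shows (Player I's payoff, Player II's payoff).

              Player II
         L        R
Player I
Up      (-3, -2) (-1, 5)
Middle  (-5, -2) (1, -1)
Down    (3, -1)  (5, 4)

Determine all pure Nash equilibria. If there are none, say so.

(Down, R)

For each player, find the best response to each opponent profile; mutual best responses are the pure NE.
Player I against L: payoffs -3, -5, 3 → best response Down.
Player I against R: payoffs -1, 1, 5 → best response Down.
Player II against Up: payoffs -2, 5 → best response R.
Player II against Middle: payoffs -2, -1 → best response R.
Player II against Down: payoffs -1, 4 → best response R.
Mutual best responses: (Down, R).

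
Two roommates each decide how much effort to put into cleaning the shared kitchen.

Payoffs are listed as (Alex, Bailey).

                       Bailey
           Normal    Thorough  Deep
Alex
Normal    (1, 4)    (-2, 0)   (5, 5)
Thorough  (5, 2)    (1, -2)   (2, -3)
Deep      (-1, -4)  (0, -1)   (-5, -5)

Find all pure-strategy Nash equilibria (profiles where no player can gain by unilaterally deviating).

(Normal, Deep); (Thorough, Normal)

(Normal, Normal): Alex can switch to Thorough (1 → 5). Not NE.
(Normal, Thorough): Alex can switch to Thorough (-2 → 1). Not NE.
(Normal, Deep): Alex gets 5, best alternative 2; Bailey gets 5, best alternative 4. No profitable deviation — NE.
(Thorough, Normal): Alex gets 5, best alternative 1; Bailey gets 2, best alternative -2. No profitable deviation — NE.
(Thorough, Thorough): Bailey can switch to Normal (-2 → 2). Not NE.
(Thorough, Deep): Alex can switch to Normal (2 → 5). Not NE.
(Deep, Normal): Alex can switch to Normal (-1 → 1). Not NE.
(Deep, Thorough): Alex can switch to Thorough (0 → 1). Not NE.
(Deep, Deep): Alex can switch to Normal (-5 → 5). Not NE.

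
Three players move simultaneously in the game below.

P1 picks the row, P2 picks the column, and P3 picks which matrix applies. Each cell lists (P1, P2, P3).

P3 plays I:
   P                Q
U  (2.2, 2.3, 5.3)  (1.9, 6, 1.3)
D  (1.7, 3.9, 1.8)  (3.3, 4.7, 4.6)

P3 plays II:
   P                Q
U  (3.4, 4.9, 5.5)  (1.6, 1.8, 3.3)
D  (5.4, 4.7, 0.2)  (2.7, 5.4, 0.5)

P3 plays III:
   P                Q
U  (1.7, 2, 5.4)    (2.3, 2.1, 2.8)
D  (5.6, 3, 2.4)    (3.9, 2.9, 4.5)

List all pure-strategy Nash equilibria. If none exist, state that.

P1 against (P, I): payoffs 2.2, 1.7 → best response U.
P1 against (P, II): payoffs 3.4, 5.4 → best response D.
P1 against (P, III): payoffs 1.7, 5.6 → best response D.
P1 against (Q, I): payoffs 1.9, 3.3 → best response D.
P1 against (Q, II): payoffs 1.6, 2.7 → best response D.
P1 against (Q, III): payoffs 2.3, 3.9 → best response D.
P2 against (U, I): payoffs 2.3, 6 → best response Q.
P2 against (U, II): payoffs 4.9, 1.8 → best response P.
P2 against (U, III): payoffs 2, 2.1 → best response Q.
P2 against (D, I): payoffs 3.9, 4.7 → best response Q.
P2 against (D, II): payoffs 4.7, 5.4 → best response Q.
P2 against (D, III): payoffs 3, 2.9 → best response P.
P3 against (U, P): payoffs 5.3, 5.5, 5.4 → best response II.
P3 against (U, Q): payoffs 1.3, 3.3, 2.8 → best response II.
P3 against (D, P): payoffs 1.8, 0.2, 2.4 → best response III.
P3 against (D, Q): payoffs 4.6, 0.5, 4.5 → best response I.
Mutual best responses: (D, P, III); (D, Q, I).

The pure Nash equilibria are (D, P, III) and (D, Q, I).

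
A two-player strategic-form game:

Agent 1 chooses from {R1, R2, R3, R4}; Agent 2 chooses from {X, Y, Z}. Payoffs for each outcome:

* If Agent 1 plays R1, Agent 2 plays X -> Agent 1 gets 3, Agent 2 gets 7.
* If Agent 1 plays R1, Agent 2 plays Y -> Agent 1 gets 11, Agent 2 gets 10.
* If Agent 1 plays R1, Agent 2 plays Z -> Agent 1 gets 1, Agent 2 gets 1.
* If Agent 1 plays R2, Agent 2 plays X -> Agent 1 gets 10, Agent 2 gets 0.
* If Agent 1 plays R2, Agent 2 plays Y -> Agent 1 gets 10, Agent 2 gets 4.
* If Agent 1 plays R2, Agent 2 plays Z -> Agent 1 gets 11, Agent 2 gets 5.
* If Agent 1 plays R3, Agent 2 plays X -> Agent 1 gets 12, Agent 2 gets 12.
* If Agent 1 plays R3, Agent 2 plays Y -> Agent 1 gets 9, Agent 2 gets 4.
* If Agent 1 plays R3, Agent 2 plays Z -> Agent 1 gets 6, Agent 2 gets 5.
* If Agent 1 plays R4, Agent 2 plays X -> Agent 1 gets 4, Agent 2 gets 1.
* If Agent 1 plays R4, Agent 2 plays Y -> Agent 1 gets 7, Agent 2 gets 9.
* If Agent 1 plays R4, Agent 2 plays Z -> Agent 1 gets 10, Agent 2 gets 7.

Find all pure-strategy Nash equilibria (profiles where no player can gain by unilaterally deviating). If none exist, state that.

(R1, X): Agent 1 can switch to R2 (3 → 10). Not NE.
(R1, Y): Agent 1 gets 11, best alternative 10; Agent 2 gets 10, best alternative 7. No profitable deviation — NE.
(R1, Z): Agent 1 can switch to R2 (1 → 11). Not NE.
(R2, X): Agent 1 can switch to R3 (10 → 12). Not NE.
(R2, Y): Agent 1 can switch to R1 (10 → 11). Not NE.
(R2, Z): Agent 1 gets 11, best alternative 10; Agent 2 gets 5, best alternative 4. No profitable deviation — NE.
(R3, X): Agent 1 gets 12, best alternative 10; Agent 2 gets 12, best alternative 5. No profitable deviation — NE.
(R3, Y): Agent 1 can switch to R1 (9 → 11). Not NE.
(R3, Z): Agent 1 can switch to R2 (6 → 11). Not NE.
(R4, X): Agent 1 can switch to R2 (4 → 10). Not NE.
(R4, Y): Agent 1 can switch to R1 (7 → 11). Not NE.
(R4, Z): Agent 1 can switch to R2 (10 → 11). Not NE.

(R1, Y); (R2, Z); (R3, X)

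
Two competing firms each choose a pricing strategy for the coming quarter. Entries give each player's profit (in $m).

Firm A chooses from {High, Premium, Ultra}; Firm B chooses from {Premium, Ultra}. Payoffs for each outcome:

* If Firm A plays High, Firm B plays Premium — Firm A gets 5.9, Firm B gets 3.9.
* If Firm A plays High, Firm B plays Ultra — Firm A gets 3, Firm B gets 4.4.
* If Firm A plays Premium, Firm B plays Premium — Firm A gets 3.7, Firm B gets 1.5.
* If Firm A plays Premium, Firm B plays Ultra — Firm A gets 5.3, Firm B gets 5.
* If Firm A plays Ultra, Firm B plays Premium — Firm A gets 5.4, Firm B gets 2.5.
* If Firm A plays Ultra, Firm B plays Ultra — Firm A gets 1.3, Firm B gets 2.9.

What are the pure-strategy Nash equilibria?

Pure NE: (Premium, Ultra)

Firm A against Premium: payoffs 5.9, 3.7, 5.4 → best response High.
Firm A against Ultra: payoffs 3, 5.3, 1.3 → best response Premium.
Firm B against High: payoffs 3.9, 4.4 → best response Ultra.
Firm B against Premium: payoffs 1.5, 5 → best response Ultra.
Firm B against Ultra: payoffs 2.5, 2.9 → best response Ultra.
Mutual best responses: (Premium, Ultra).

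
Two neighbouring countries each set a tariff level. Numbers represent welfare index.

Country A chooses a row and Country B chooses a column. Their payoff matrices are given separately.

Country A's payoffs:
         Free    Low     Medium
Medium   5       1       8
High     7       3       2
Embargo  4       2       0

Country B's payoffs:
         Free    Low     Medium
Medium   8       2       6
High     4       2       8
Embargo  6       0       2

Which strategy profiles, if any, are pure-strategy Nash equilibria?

none

Country A against Free: payoffs 5, 7, 4 → best response High.
Country A against Low: payoffs 1, 3, 2 → best response High.
Country A against Medium: payoffs 8, 2, 0 → best response Medium.
Country B against Medium: payoffs 8, 2, 6 → best response Free.
Country B against High: payoffs 4, 2, 8 → best response Medium.
Country B against Embargo: payoffs 6, 0, 2 → best response Free.
No profile is a mutual best response for all players.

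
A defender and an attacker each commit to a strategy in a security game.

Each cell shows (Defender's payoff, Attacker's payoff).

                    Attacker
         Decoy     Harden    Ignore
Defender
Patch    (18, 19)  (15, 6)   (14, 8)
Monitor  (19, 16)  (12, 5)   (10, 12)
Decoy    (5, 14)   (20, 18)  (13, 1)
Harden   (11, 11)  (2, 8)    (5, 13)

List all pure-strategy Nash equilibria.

The pure Nash equilibria are (Monitor, Decoy); (Decoy, Harden).

(Patch, Decoy): Defender can switch to Monitor (18 → 19). Not NE.
(Patch, Harden): Defender can switch to Decoy (15 → 20). Not NE.
(Patch, Ignore): Attacker can switch to Decoy (8 → 19). Not NE.
(Monitor, Decoy): Defender gets 19, best alternative 18; Attacker gets 16, best alternative 12. No profitable deviation — NE.
(Monitor, Harden): Defender can switch to Patch (12 → 15). Not NE.
(Monitor, Ignore): Defender can switch to Patch (10 → 14). Not NE.
(Decoy, Decoy): Defender can switch to Patch (5 → 18). Not NE.
(Decoy, Harden): Defender gets 20, best alternative 15; Attacker gets 18, best alternative 14. No profitable deviation — NE.
(The remaining 4 profiles each have a profitable deviation by the same check.)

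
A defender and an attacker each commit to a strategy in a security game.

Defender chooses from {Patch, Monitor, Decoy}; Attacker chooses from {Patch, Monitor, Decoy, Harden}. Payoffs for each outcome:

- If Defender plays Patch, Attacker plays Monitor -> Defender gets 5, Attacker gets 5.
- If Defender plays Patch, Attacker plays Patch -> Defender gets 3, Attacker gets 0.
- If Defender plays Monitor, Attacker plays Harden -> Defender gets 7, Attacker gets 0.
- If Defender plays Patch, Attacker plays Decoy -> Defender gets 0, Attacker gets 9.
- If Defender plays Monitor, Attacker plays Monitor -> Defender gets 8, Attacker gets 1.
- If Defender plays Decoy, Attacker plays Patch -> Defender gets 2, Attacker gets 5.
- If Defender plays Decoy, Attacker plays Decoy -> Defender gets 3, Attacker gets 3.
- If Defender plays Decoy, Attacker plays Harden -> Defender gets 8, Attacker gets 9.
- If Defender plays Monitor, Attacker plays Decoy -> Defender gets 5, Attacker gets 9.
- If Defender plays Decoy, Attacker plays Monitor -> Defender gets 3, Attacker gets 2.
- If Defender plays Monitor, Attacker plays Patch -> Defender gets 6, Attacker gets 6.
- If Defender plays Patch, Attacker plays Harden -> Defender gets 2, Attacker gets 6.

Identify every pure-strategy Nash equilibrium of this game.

(Monitor, Decoy); (Decoy, Harden)

(Patch, Patch): Defender can switch to Monitor (3 → 6). Not NE.
(Patch, Monitor): Defender can switch to Monitor (5 → 8). Not NE.
(Patch, Decoy): Defender can switch to Monitor (0 → 5). Not NE.
(Patch, Harden): Defender can switch to Monitor (2 → 7). Not NE.
(Monitor, Patch): Attacker can switch to Decoy (6 → 9). Not NE.
(Monitor, Monitor): Attacker can switch to Patch (1 → 6). Not NE.
(Monitor, Decoy): Defender gets 5, best alternative 3; Attacker gets 9, best alternative 6. No profitable deviation — NE.
(Monitor, Harden): Defender can switch to Decoy (7 → 8). Not NE.
(Decoy, Patch): Defender can switch to Patch (2 → 3). Not NE.
(Decoy, Monitor): Defender can switch to Patch (3 → 5). Not NE.
(Decoy, Decoy): Defender can switch to Monitor (3 → 5). Not NE.
(Decoy, Harden): Defender gets 8, best alternative 7; Attacker gets 9, best alternative 5. No profitable deviation — NE.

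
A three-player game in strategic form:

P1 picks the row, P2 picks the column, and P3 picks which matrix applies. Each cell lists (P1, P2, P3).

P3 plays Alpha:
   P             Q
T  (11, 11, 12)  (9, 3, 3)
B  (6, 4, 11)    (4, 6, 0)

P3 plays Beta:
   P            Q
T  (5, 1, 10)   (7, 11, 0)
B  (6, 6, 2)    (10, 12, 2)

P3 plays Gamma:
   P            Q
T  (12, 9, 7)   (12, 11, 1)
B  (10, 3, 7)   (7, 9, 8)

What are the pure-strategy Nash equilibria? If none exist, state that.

P1 against (P, Alpha): payoffs 11, 6 → best response T.
P1 against (P, Beta): payoffs 5, 6 → best response B.
P1 against (P, Gamma): payoffs 12, 10 → best response T.
P1 against (Q, Alpha): payoffs 9, 4 → best response T.
P1 against (Q, Beta): payoffs 7, 10 → best response B.
P1 against (Q, Gamma): payoffs 12, 7 → best response T.
P2 against (T, Alpha): payoffs 11, 3 → best response P.
P2 against (T, Beta): payoffs 1, 11 → best response Q.
P2 against (T, Gamma): payoffs 9, 11 → best response Q.
P2 against (B, Alpha): payoffs 4, 6 → best response Q.
P2 against (B, Beta): payoffs 6, 12 → best response Q.
P2 against (B, Gamma): payoffs 3, 9 → best response Q.
P3 against (T, P): payoffs 12, 10, 7 → best response Alpha.
P3 against (T, Q): payoffs 3, 0, 1 → best response Alpha.
P3 against (B, P): payoffs 11, 2, 7 → best response Alpha.
P3 against (B, Q): payoffs 0, 2, 8 → best response Gamma.
Mutual best responses: (T, P, Alpha).

The unique pure-strategy Nash equilibrium is (T, P, Alpha).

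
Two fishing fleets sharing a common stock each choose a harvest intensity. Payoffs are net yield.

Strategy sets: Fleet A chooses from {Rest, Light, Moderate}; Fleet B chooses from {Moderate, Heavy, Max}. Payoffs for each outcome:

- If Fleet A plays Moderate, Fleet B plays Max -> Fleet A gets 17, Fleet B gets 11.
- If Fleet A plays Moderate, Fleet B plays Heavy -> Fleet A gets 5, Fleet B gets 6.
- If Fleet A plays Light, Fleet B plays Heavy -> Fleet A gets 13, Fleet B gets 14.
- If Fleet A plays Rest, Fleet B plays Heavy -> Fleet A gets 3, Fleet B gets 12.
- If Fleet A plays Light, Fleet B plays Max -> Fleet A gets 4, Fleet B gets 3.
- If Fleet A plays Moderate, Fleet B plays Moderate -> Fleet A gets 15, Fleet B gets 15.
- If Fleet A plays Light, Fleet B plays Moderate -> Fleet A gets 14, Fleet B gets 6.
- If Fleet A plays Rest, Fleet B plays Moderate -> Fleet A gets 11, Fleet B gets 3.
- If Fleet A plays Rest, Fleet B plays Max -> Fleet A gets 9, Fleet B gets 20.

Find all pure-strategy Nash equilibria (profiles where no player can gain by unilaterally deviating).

(Light, Heavy) and (Moderate, Moderate)

Fleet A against Moderate: payoffs 11, 14, 15 → best response Moderate.
Fleet A against Heavy: payoffs 3, 13, 5 → best response Light.
Fleet A against Max: payoffs 9, 4, 17 → best response Moderate.
Fleet B against Rest: payoffs 3, 12, 20 → best response Max.
Fleet B against Light: payoffs 6, 14, 3 → best response Heavy.
Fleet B against Moderate: payoffs 15, 6, 11 → best response Moderate.
Mutual best responses: (Light, Heavy); (Moderate, Moderate).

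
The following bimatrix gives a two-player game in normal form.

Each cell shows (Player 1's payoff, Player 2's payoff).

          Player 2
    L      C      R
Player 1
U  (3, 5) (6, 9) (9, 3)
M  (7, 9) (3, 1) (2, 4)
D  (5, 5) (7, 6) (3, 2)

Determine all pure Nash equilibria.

Pure-strategy Nash equilibria: (M, L) and (D, C)

Player 1 against L: payoffs 3, 7, 5 → best response M.
Player 1 against C: payoffs 6, 3, 7 → best response D.
Player 1 against R: payoffs 9, 2, 3 → best response U.
Player 2 against U: payoffs 5, 9, 3 → best response C.
Player 2 against M: payoffs 9, 1, 4 → best response L.
Player 2 against D: payoffs 5, 6, 2 → best response C.
Mutual best responses: (M, L); (D, C).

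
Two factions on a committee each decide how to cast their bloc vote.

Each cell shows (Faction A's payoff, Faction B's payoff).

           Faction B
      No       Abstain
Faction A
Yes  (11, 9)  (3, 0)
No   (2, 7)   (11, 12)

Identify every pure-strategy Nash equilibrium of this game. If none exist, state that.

The pure Nash equilibria are (Yes, No), (No, Abstain).

For each player, find the best response to each opponent profile; mutual best responses are the pure NE.
Faction A against No: payoffs 11, 2 → best response Yes.
Faction A against Abstain: payoffs 3, 11 → best response No.
Faction B against Yes: payoffs 9, 0 → best response No.
Faction B against No: payoffs 7, 12 → best response Abstain.
Mutual best responses: (Yes, No); (No, Abstain).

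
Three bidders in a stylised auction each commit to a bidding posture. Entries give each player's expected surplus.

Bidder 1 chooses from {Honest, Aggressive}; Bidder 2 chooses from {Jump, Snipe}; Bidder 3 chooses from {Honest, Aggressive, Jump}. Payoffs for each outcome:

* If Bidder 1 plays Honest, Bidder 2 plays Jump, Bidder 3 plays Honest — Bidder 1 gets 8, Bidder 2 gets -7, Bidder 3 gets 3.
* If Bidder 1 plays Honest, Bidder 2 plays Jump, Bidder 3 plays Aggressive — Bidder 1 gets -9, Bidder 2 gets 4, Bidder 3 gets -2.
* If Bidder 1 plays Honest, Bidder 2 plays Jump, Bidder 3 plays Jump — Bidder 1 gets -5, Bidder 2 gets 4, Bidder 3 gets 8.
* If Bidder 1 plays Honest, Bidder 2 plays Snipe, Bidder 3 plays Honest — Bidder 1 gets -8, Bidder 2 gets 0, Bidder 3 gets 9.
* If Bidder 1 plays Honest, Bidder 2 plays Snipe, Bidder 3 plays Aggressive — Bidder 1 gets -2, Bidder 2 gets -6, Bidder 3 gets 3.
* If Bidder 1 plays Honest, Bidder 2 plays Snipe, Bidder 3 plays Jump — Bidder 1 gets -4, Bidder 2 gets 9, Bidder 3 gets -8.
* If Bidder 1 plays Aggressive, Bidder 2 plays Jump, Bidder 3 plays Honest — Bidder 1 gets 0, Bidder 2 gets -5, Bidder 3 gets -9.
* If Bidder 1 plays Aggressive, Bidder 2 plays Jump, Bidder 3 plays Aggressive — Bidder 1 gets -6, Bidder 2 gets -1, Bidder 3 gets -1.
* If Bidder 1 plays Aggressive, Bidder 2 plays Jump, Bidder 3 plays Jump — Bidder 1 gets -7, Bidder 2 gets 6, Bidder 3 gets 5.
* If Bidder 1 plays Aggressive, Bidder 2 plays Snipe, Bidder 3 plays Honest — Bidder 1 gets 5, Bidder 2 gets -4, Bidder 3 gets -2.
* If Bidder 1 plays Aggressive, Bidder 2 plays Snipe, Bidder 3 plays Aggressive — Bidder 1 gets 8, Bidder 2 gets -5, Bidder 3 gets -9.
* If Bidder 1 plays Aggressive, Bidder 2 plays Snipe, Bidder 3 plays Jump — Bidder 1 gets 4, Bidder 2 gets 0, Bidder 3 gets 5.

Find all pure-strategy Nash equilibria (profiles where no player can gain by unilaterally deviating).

This game has no pure Nash equilibrium.

Mark each player's best response to every combination of opponents' strategies; a profile where every player is best-responding is a pure Nash equilibrium.
Bidder 1 against (Jump, Honest): payoffs 8, 0 → best response Honest.
Bidder 1 against (Jump, Aggressive): payoffs -9, -6 → best response Aggressive.
Bidder 1 against (Jump, Jump): payoffs -5, -7 → best response Honest.
Bidder 1 against (Snipe, Honest): payoffs -8, 5 → best response Aggressive.
Bidder 1 against (Snipe, Aggressive): payoffs -2, 8 → best response Aggressive.
Bidder 1 against (Snipe, Jump): payoffs -4, 4 → best response Aggressive.
Bidder 2 against (Honest, Honest): payoffs -7, 0 → best response Snipe.
Bidder 2 against (Honest, Aggressive): payoffs 4, -6 → best response Jump.
Bidder 2 against (Honest, Jump): payoffs 4, 9 → best response Snipe.
Bidder 2 against (Aggressive, Honest): payoffs -5, -4 → best response Snipe.
Bidder 2 against (Aggressive, Aggressive): payoffs -1, -5 → best response Jump.
Bidder 2 against (Aggressive, Jump): payoffs 6, 0 → best response Jump.
Bidder 3 against (Honest, Jump): payoffs 3, -2, 8 → best response Jump.
Bidder 3 against (Honest, Snipe): payoffs 9, 3, -8 → best response Honest.
Bidder 3 against (Aggressive, Jump): payoffs -9, -1, 5 → best response Jump.
Bidder 3 against (Aggressive, Snipe): payoffs -2, -9, 5 → best response Jump.
No profile is a mutual best response for all players.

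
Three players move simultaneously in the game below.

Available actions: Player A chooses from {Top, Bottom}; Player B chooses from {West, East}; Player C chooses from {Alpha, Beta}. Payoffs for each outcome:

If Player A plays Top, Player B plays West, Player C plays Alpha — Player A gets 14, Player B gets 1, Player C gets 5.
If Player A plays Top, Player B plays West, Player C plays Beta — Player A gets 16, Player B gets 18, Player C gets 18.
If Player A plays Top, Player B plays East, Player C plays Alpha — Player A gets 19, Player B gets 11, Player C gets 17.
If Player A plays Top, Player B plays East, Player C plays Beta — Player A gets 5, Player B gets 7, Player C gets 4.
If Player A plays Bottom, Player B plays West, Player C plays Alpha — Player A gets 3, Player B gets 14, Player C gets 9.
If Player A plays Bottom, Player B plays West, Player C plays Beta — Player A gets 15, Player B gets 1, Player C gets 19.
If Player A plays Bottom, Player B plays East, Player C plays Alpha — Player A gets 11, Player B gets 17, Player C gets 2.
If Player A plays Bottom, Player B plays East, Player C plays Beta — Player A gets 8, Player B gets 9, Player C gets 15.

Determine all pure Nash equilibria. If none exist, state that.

The pure Nash equilibria are (Top, West, Beta); (Top, East, Alpha); (Bottom, East, Beta).

Player A against (West, Alpha): payoffs 14, 3 → best response Top.
Player A against (West, Beta): payoffs 16, 15 → best response Top.
Player A against (East, Alpha): payoffs 19, 11 → best response Top.
Player A against (East, Beta): payoffs 5, 8 → best response Bottom.
Player B against (Top, Alpha): payoffs 1, 11 → best response East.
Player B against (Top, Beta): payoffs 18, 7 → best response West.
Player B against (Bottom, Alpha): payoffs 14, 17 → best response East.
Player B against (Bottom, Beta): payoffs 1, 9 → best response East.
Player C against (Top, West): payoffs 5, 18 → best response Beta.
Player C against (Top, East): payoffs 17, 4 → best response Alpha.
Player C against (Bottom, West): payoffs 9, 19 → best response Beta.
Player C against (Bottom, East): payoffs 2, 15 → best response Beta.
Mutual best responses: (Top, West, Beta); (Top, East, Alpha); (Bottom, East, Beta).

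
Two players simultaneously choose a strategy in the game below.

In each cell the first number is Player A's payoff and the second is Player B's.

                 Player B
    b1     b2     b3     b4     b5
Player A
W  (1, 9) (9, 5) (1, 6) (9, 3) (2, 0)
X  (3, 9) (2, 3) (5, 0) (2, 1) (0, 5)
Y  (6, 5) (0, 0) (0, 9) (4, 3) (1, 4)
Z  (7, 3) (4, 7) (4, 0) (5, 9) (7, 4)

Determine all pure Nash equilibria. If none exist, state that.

For each strategy profile, look for a profitable unilateral deviation.
(W, b1): Player A can switch to X (1 → 3). Not NE.
(W, b2): Player B can switch to b1 (5 → 9). Not NE.
(W, b3): Player A can switch to X (1 → 5). Not NE.
(W, b4): Player B can switch to b1 (3 → 9). Not NE.
(W, b5): Player A can switch to Z (2 → 7). Not NE.
(X, b1): Player A can switch to Y (3 → 6). Not NE.
(X, b2): Player A can switch to W (2 → 9). Not NE.
(X, b3): Player B can switch to b1 (0 → 9). Not NE.
(X, b4): Player A can switch to W (2 → 9). Not NE.
(X, b5): Player A can switch to W (0 → 2). Not NE.
(The remaining 10 profiles each have a profitable deviation by the same check.)

No pure-strategy Nash equilibrium.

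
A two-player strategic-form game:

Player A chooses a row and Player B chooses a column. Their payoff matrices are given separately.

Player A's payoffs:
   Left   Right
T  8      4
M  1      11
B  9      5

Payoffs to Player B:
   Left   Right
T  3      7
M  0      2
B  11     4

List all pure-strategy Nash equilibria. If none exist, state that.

The pure Nash equilibria are (M, Right) and (B, Left).

For each strategy profile, look for a profitable unilateral deviation.
(T, Left): Player A can switch to B (8 → 9). Not NE.
(T, Right): Player A can switch to M (4 → 11). Not NE.
(M, Left): Player A can switch to T (1 → 8). Not NE.
(M, Right): Player A gets 11, best alternative 5; Player B gets 2, best alternative 0. No profitable deviation — NE.
(B, Left): Player A gets 9, best alternative 8; Player B gets 11, best alternative 4. No profitable deviation — NE.
(B, Right): Player A can switch to M (5 → 11). Not NE.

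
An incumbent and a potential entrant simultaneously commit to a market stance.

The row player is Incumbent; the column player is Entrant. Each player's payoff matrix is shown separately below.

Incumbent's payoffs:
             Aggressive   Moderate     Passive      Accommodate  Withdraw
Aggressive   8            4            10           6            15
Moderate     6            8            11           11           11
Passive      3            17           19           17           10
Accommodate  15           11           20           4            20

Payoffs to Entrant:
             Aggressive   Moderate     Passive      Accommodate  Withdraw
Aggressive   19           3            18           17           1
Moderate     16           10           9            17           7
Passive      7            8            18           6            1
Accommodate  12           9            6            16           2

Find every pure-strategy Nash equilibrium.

none

For each strategy profile, look for a profitable unilateral deviation.
(Aggressive, Aggressive): Incumbent can switch to Accommodate (8 → 15). Not NE.
(Aggressive, Moderate): Incumbent can switch to Moderate (4 → 8). Not NE.
(Aggressive, Passive): Incumbent can switch to Moderate (10 → 11). Not NE.
(Aggressive, Accommodate): Incumbent can switch to Moderate (6 → 11). Not NE.
(Aggressive, Withdraw): Incumbent can switch to Accommodate (15 → 20). Not NE.
(Moderate, Aggressive): Incumbent can switch to Aggressive (6 → 8). Not NE.
(The remaining 14 profiles each have a profitable deviation by the same check.)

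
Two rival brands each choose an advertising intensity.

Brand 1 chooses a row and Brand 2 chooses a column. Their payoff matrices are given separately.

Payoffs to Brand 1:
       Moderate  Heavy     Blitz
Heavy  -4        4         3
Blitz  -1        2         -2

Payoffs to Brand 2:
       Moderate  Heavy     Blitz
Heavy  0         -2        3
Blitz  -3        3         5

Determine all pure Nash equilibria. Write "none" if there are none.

(Heavy, Moderate): Brand 1 can switch to Blitz (-4 → -1). Not NE.
(Heavy, Heavy): Brand 2 can switch to Moderate (-2 → 0). Not NE.
(Heavy, Blitz): Brand 1 gets 3, best alternative -2; Brand 2 gets 3, best alternative 0. No profitable deviation — NE.
(Blitz, Moderate): Brand 2 can switch to Heavy (-3 → 3). Not NE.
(Blitz, Heavy): Brand 1 can switch to Heavy (2 → 4). Not NE.
(Blitz, Blitz): Brand 1 can switch to Heavy (-2 → 3). Not NE.

Pure NE: (Heavy, Blitz)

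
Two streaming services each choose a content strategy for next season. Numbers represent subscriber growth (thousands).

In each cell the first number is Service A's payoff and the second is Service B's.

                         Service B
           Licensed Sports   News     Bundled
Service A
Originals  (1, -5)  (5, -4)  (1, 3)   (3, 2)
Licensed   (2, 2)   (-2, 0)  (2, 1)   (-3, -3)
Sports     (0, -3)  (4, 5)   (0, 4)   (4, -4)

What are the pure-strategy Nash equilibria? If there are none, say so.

Pure NE: (Licensed, Licensed)

(Originals, Licensed): Service A can switch to Licensed (1 → 2). Not NE.
(Originals, Sports): Service B can switch to News (-4 → 3). Not NE.
(Originals, News): Service A can switch to Licensed (1 → 2). Not NE.
(Originals, Bundled): Service A can switch to Sports (3 → 4). Not NE.
(Licensed, Licensed): Service A gets 2, best alternative 1; Service B gets 2, best alternative 1. No profitable deviation — NE.
(Licensed, Sports): Service A can switch to Originals (-2 → 5). Not NE.
(Licensed, News): Service B can switch to Licensed (1 → 2). Not NE.
(Licensed, Bundled): Service A can switch to Originals (-3 → 3). Not NE.
(Sports, Licensed): Service A can switch to Originals (0 → 1). Not NE.
(Sports, Sports): Service A can switch to Originals (4 → 5). Not NE.
(Sports, News): Service A can switch to Originals (0 → 1). Not NE.
(The remaining 1 profile has a profitable deviation by the same check.)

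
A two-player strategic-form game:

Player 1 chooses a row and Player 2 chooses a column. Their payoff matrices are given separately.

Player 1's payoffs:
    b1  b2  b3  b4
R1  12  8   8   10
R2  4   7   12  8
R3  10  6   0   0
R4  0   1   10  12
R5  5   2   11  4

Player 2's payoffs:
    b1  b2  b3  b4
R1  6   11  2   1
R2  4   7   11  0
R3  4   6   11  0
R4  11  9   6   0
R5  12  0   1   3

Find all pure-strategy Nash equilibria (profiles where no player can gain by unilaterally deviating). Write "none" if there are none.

Pure-strategy Nash equilibria: (R1, b2) and (R2, b3)

(R1, b1): Player 2 can switch to b2 (6 → 11). Not NE.
(R1, b2): Player 1 gets 8, best alternative 7; Player 2 gets 11, best alternative 6. No profitable deviation — NE.
(R1, b3): Player 1 can switch to R2 (8 → 12). Not NE.
(R1, b4): Player 1 can switch to R4 (10 → 12). Not NE.
(R2, b1): Player 1 can switch to R1 (4 → 12). Not NE.
(R2, b2): Player 1 can switch to R1 (7 → 8). Not NE.
(R2, b3): Player 1 gets 12, best alternative 11; Player 2 gets 11, best alternative 7. No profitable deviation — NE.
(R2, b4): Player 1 can switch to R1 (8 → 10). Not NE.
(R3, b1): Player 1 can switch to R1 (10 → 12). Not NE.
(R3, b2): Player 1 can switch to R1 (6 → 8). Not NE.
(R3, b3): Player 1 can switch to R1 (0 → 8). Not NE.
(R3, b4): Player 1 can switch to R1 (0 → 10). Not NE.
(The remaining 8 profiles each have a profitable deviation by the same check.)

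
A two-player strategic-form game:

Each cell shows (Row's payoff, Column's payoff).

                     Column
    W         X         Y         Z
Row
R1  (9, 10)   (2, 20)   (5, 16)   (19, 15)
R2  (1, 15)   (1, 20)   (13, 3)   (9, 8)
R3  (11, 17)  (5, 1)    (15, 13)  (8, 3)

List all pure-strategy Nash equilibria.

(R1, W): Row can switch to R3 (9 → 11). Not NE.
(R1, X): Row can switch to R3 (2 → 5). Not NE.
(R1, Y): Row can switch to R2 (5 → 13). Not NE.
(R1, Z): Column can switch to X (15 → 20). Not NE.
(R2, W): Row can switch to R1 (1 → 9). Not NE.
(R2, X): Row can switch to R1 (1 → 2). Not NE.
(R3, W): Row gets 11, best alternative 9; Column gets 17, best alternative 13. No profitable deviation — NE.
(The remaining 5 profiles each have a profitable deviation by the same check.)

The unique pure-strategy Nash equilibrium is (R3, W).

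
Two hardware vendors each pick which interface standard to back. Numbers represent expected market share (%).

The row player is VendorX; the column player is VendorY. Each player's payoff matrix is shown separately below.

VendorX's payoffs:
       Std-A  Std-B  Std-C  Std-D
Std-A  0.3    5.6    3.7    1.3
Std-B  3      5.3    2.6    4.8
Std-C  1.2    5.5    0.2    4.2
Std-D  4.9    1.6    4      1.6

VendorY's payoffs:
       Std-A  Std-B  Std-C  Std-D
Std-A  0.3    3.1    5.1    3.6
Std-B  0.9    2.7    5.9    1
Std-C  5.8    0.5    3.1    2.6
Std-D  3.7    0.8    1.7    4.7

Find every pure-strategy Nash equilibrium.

VendorX against Std-A: payoffs 0.3, 3, 1.2, 4.9 → best response Std-D.
VendorX against Std-B: payoffs 5.6, 5.3, 5.5, 1.6 → best response Std-A.
VendorX against Std-C: payoffs 3.7, 2.6, 0.2, 4 → best response Std-D.
VendorX against Std-D: payoffs 1.3, 4.8, 4.2, 1.6 → best response Std-B.
VendorY against Std-A: payoffs 0.3, 3.1, 5.1, 3.6 → best response Std-C.
VendorY against Std-B: payoffs 0.9, 2.7, 5.9, 1 → best response Std-C.
VendorY against Std-C: payoffs 5.8, 0.5, 3.1, 2.6 → best response Std-A.
VendorY against Std-D: payoffs 3.7, 0.8, 1.7, 4.7 → best response Std-D.
No profile is a mutual best response for all players.

No pure-strategy Nash equilibrium.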